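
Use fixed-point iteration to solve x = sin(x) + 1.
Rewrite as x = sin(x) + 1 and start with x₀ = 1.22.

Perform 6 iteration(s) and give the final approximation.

Equation: x = sin(x) + 1
Fixed-point form: x = sin(x) + 1
x₀ = 1.22

x_1 = g(1.220000) = 1.939099
x_2 = g(1.939099) = 1.932940
x_3 = g(1.932940) = 1.935140
x_4 = g(1.935140) = 1.934358
x_5 = g(1.934358) = 1.934636
x_6 = g(1.934636) = 1.934537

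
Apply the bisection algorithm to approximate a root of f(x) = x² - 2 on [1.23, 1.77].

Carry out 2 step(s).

f(x) = x² - 2
Initial interval: [1.23, 1.77]

Iteration 1:
  c_1 = (1.230000 + 1.770000)/2 = 1.500000
  f(c_1) = f(1.500000) = 0.250000
  f(a) × f(c) < 0, new interval: [1.230000, 1.500000]
Iteration 2:
  c_2 = (1.230000 + 1.500000)/2 = 1.365000
  f(c_2) = f(1.365000) = -0.136775
  f(a) × f(c) ≥ 0, new interval: [1.365000, 1.500000]

After 2 iteration(s), the approximation is c_2 = 1.365000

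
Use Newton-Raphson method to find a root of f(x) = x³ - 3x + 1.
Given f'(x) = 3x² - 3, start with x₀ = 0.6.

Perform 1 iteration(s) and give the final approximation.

f(x) = x³ - 3x + 1
f'(x) = 3x² - 3
x₀ = 0.6

Newton-Raphson formula: x_{n+1} = x_n - f(x_n)/f'(x_n)

Iteration 1:
  f(0.600000) = -0.584000
  f'(0.600000) = -1.920000
  x_1 = 0.600000 - (-0.584000)/(-1.920000) = 0.295833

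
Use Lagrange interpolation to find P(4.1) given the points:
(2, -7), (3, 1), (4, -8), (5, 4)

Lagrange interpolation formula:
P(x) = Σ yᵢ × Lᵢ(x)
where Lᵢ(x) = Π_{j≠i} (x - xⱼ)/(xᵢ - xⱼ)

L_0(4.1) = (4.1 - 3)/(2 - 3) × (4.1 - 4)/(2 - 4) × (4.1 - 5)/(2 - 5) = 0.016500
L_1(4.1) = (4.1 - 2)/(3 - 2) × (4.1 - 4)/(3 - 4) × (4.1 - 5)/(3 - 5) = -0.094500
L_2(4.1) = (4.1 - 2)/(4 - 2) × (4.1 - 3)/(4 - 3) × (4.1 - 5)/(4 - 5) = 1.039500
L_3(4.1) = (4.1 - 2)/(5 - 2) × (4.1 - 3)/(5 - 3) × (4.1 - 4)/(5 - 4) = 0.038500

P(4.1) = (-7)×L_0(4.1) + 1×L_1(4.1) + (-8)×L_2(4.1) + 4×L_3(4.1)
P(4.1) = -8.372000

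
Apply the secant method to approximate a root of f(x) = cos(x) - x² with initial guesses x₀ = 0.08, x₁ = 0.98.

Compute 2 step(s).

f(x) = cos(x) - x²
x₀ = 0.08, x₁ = 0.98

Secant formula: x_{n+1} = x_n - f(x_n)(x_n - x_{n-1})/(f(x_n) - f(x_{n-1}))

Iteration 1:
  f(0.080000) = 0.990402
  f(0.980000) = -0.403377
  x_2 = 0.980000 - (-0.403377)×(0.980000 - 0.080000)/(-0.403377 - 0.990402)
       = 0.719529
Iteration 2:
  f(0.980000) = -0.403377
  f(0.719529) = 0.234395
  x_3 = 0.719529 - 0.234395×(0.719529 - 0.980000)/(0.234395 - (-0.403377))
       = 0.815257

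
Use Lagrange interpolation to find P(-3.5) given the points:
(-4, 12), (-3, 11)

Lagrange interpolation formula:
P(x) = Σ yᵢ × Lᵢ(x)
where Lᵢ(x) = Π_{j≠i} (x - xⱼ)/(xᵢ - xⱼ)

L_0(-3.5) = (-3.5 - (-3))/(-4 - (-3)) = 0.500000
L_1(-3.5) = (-3.5 - (-4))/(-3 - (-4)) = 0.500000

P(-3.5) = 12×L_0(-3.5) + 11×L_1(-3.5)
P(-3.5) = 11.500000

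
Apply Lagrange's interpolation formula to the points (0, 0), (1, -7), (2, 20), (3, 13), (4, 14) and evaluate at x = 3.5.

Lagrange interpolation formula:
P(x) = Σ yᵢ × Lᵢ(x)
where Lᵢ(x) = Π_{j≠i} (x - xⱼ)/(xᵢ - xⱼ)

L_0(3.5) = (3.5 - 1)/(0 - 1) × (3.5 - 2)/(0 - 2) × (3.5 - 3)/(0 - 3) × (3.5 - 4)/(0 - 4) = -0.039062
L_1(3.5) = (3.5 - 0)/(1 - 0) × (3.5 - 2)/(1 - 2) × (3.5 - 3)/(1 - 3) × (3.5 - 4)/(1 - 4) = 0.218750
L_2(3.5) = (3.5 - 0)/(2 - 0) × (3.5 - 1)/(2 - 1) × (3.5 - 3)/(2 - 3) × (3.5 - 4)/(2 - 4) = -0.546875
L_3(3.5) = (3.5 - 0)/(3 - 0) × (3.5 - 1)/(3 - 1) × (3.5 - 2)/(3 - 2) × (3.5 - 4)/(3 - 4) = 1.093750
L_4(3.5) = (3.5 - 0)/(4 - 0) × (3.5 - 1)/(4 - 1) × (3.5 - 2)/(4 - 2) × (3.5 - 3)/(4 - 3) = 0.273438

P(3.5) = 0×L_0(3.5) + (-7)×L_1(3.5) + 20×L_2(3.5) + 13×L_3(3.5) + 14×L_4(3.5)
P(3.5) = 5.578125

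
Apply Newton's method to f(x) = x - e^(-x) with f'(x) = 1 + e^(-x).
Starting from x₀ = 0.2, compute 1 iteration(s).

f(x) = x - e^(-x)
f'(x) = 1 + e^(-x)
x₀ = 0.2

Newton-Raphson formula: x_{n+1} = x_n - f(x_n)/f'(x_n)

Iteration 1:
  f(0.200000) = -0.618731
  f'(0.200000) = 1.818731
  x_1 = 0.200000 - (-0.618731)/1.818731 = 0.540199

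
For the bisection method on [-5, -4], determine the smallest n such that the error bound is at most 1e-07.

We need (b-a)/2^n ≤ 1e-07
(-4 - (-5))/2^n ≤ 1e-07
1/2^n ≤ 1e-07
2^n ≥ 10000000
n ≥ log₂(10000000) = 23.25
n ≥ 24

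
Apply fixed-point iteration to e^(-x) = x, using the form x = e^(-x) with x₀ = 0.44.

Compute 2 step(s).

Equation: e^(-x) = x
Fixed-point form: x = e^(-x)
x₀ = 0.44

x_1 = g(0.440000) = 0.644036
x_2 = g(0.644036) = 0.525168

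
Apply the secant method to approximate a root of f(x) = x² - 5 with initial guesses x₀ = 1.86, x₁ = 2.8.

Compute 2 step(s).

f(x) = x² - 5
x₀ = 1.86, x₁ = 2.8

Secant formula: x_{n+1} = x_n - f(x_n)(x_n - x_{n-1})/(f(x_n) - f(x_{n-1}))

Iteration 1:
  f(1.860000) = -1.540400
  f(2.800000) = 2.840000
  x_2 = 2.800000 - 2.840000×(2.800000 - 1.860000)/(2.840000 - (-1.540400))
       = 2.190558
Iteration 2:
  f(2.800000) = 2.840000
  f(2.190558) = -0.201456
  x_3 = 2.190558 - (-0.201456)×(2.190558 - 2.800000)/(-0.201456 - 2.840000)
       = 2.230925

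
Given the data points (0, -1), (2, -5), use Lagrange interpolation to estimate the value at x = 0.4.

Lagrange interpolation formula:
P(x) = Σ yᵢ × Lᵢ(x)
where Lᵢ(x) = Π_{j≠i} (x - xⱼ)/(xᵢ - xⱼ)

L_0(0.4) = (0.4 - 2)/(0 - 2) = 0.800000
L_1(0.4) = (0.4 - 0)/(2 - 0) = 0.200000

P(0.4) = (-1)×L_0(0.4) + (-5)×L_1(0.4)
P(0.4) = -1.800000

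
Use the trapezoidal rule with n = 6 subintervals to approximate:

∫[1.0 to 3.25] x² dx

f(x) = x²
a = 1.0, b = 3.25, n = 6
h = (b - a)/n = 0.375000

Trapezoidal rule: (h/2)[f(x₀) + 2f(x₁) + 2f(x₂) + ... + f(xₙ)]

x_0 = 1.0000, f(x_0) = 1.000000, coefficient = 1
x_1 = 1.3750, f(x_1) = 1.890625, coefficient = 2
x_2 = 1.7500, f(x_2) = 3.062500, coefficient = 2
x_3 = 2.1250, f(x_3) = 4.515625, coefficient = 2
x_4 = 2.5000, f(x_4) = 6.250000, coefficient = 2
x_5 = 2.8750, f(x_5) = 8.265625, coefficient = 2
x_6 = 3.2500, f(x_6) = 10.562500, coefficient = 1

I ≈ (0.375000/2) × 59.531250 = 11.162109
Exact value: 11.109375
Error: 0.052734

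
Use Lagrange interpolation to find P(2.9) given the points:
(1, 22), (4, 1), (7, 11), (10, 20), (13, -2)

Lagrange interpolation formula:
P(x) = Σ yᵢ × Lᵢ(x)
where Lᵢ(x) = Π_{j≠i} (x - xⱼ)/(xᵢ - xⱼ)

L_0(2.9) = (2.9 - 4)/(1 - 4) × (2.9 - 7)/(1 - 7) × (2.9 - 10)/(1 - 10) × (2.9 - 13)/(1 - 13) = 0.166364
L_1(2.9) = (2.9 - 1)/(4 - 1) × (2.9 - 7)/(4 - 7) × (2.9 - 10)/(4 - 10) × (2.9 - 13)/(4 - 13) = 1.149426
L_2(2.9) = (2.9 - 1)/(7 - 1) × (2.9 - 4)/(7 - 4) × (2.9 - 10)/(7 - 10) × (2.9 - 13)/(7 - 13) = -0.462574
L_3(2.9) = (2.9 - 1)/(10 - 1) × (2.9 - 4)/(10 - 4) × (2.9 - 7)/(10 - 7) × (2.9 - 13)/(10 - 13) = 0.178080
L_4(2.9) = (2.9 - 1)/(13 - 1) × (2.9 - 4)/(13 - 4) × (2.9 - 7)/(13 - 7) × (2.9 - 10)/(13 - 10) = -0.031296

P(2.9) = 22×L_0(2.9) + 1×L_1(2.9) + 11×L_2(2.9) + 20×L_3(2.9) + (-2)×L_4(2.9)
P(2.9) = 3.345321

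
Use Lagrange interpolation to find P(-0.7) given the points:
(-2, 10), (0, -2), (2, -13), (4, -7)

Lagrange interpolation formula:
P(x) = Σ yᵢ × Lᵢ(x)
where Lᵢ(x) = Π_{j≠i} (x - xⱼ)/(xᵢ - xⱼ)

L_0(-0.7) = (-0.7 - 0)/(-2 - 0) × (-0.7 - 2)/(-2 - 2) × (-0.7 - 4)/(-2 - 4) = 0.185062
L_1(-0.7) = (-0.7 - (-2))/(0 - (-2)) × (-0.7 - 2)/(0 - 2) × (-0.7 - 4)/(0 - 4) = 1.031063
L_2(-0.7) = (-0.7 - (-2))/(2 - (-2)) × (-0.7 - 0)/(2 - 0) × (-0.7 - 4)/(2 - 4) = -0.267313
L_3(-0.7) = (-0.7 - (-2))/(4 - (-2)) × (-0.7 - 0)/(4 - 0) × (-0.7 - 2)/(4 - 2) = 0.051188

P(-0.7) = 10×L_0(-0.7) + (-2)×L_1(-0.7) + (-13)×L_2(-0.7) + (-7)×L_3(-0.7)
P(-0.7) = 2.905250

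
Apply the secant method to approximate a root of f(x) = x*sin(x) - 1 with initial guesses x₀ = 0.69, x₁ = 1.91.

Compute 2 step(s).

f(x) = x*sin(x) - 1
x₀ = 0.69, x₁ = 1.91

Secant formula: x_{n+1} = x_n - f(x_n)(x_n - x_{n-1})/(f(x_n) - f(x_{n-1}))

Iteration 1:
  f(0.690000) = -0.560789
  f(1.910000) = 0.801168
  x_2 = 1.910000 - 0.801168×(1.910000 - 0.690000)/(0.801168 - (-0.560789))
       = 1.192338
Iteration 2:
  f(1.910000) = 0.801168
  f(1.192338) = 0.107963
  x_3 = 1.192338 - 0.107963×(1.192338 - 1.910000)/(0.107963 - 0.801168)
       = 1.080566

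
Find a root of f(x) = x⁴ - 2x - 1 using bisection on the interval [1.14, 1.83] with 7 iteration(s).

f(x) = x⁴ - 2x - 1
Initial interval: [1.14, 1.83]

Iteration 1:
  c_1 = (1.140000 + 1.830000)/2 = 1.485000
  f(c_1) = f(1.485000) = 0.893017
  f(a) × f(c) < 0, new interval: [1.140000, 1.485000]
Iteration 2:
  c_2 = (1.140000 + 1.485000)/2 = 1.312500
  f(c_2) = f(1.312500) = -0.657455
  f(a) × f(c) ≥ 0, new interval: [1.312500, 1.485000]
Iteration 3:
  c_3 = (1.312500 + 1.485000)/2 = 1.398750
  f(c_3) = f(1.398750) = 0.030398
  f(a) × f(c) < 0, new interval: [1.312500, 1.398750]
Iteration 4:
  c_4 = (1.312500 + 1.398750)/2 = 1.355625
  f(c_4) = f(1.355625) = -0.334038
  f(a) × f(c) ≥ 0, new interval: [1.355625, 1.398750]
Iteration 5:
  c_5 = (1.355625 + 1.398750)/2 = 1.377187
  f(c_5) = f(1.377187) = -0.157111
  f(a) × f(c) ≥ 0, new interval: [1.377187, 1.398750]
Iteration 6:
  c_6 = (1.377187 + 1.398750)/2 = 1.387969
  f(c_6) = f(1.387969) = -0.064700
  f(a) × f(c) ≥ 0, new interval: [1.387969, 1.398750]
Iteration 7:
  c_7 = (1.387969 + 1.398750)/2 = 1.393359
  f(c_7) = f(1.393359) = -0.017489
  f(a) × f(c) ≥ 0, new interval: [1.393359, 1.398750]

After 7 iteration(s), the approximation is c_7 = 1.393359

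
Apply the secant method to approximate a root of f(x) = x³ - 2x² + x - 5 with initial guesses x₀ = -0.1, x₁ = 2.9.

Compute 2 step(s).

f(x) = x³ - 2x² + x - 5
x₀ = -0.1, x₁ = 2.9

Secant formula: x_{n+1} = x_n - f(x_n)(x_n - x_{n-1})/(f(x_n) - f(x_{n-1}))

Iteration 1:
  f(-0.100000) = -5.121000
  f(2.900000) = 5.469000
  x_2 = 2.900000 - 5.469000×(2.900000 - (-0.100000))/(5.469000 - (-5.121000))
       = 1.350708
Iteration 2:
  f(2.900000) = 5.469000
  f(1.350708) = -4.833868
  x_3 = 1.350708 - (-4.833868)×(1.350708 - 2.900000)/(-4.833868 - 5.469000)
       = 2.077600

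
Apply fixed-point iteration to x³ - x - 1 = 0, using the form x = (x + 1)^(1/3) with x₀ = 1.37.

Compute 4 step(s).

Equation: x³ - x - 1 = 0
Fixed-point form: x = (x + 1)^(1/3)
x₀ = 1.37

x_1 = g(1.370000) = 1.333264
x_2 = g(1.333264) = 1.326339
x_3 = g(1.326339) = 1.325026
x_4 = g(1.325026) = 1.324776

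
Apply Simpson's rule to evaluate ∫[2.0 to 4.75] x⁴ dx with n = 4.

f(x) = x⁴
a = 2.0, b = 4.75, n = 4
h = (b - a)/n = 0.687500

Simpson's rule: (h/3)[f(x₀) + 4f(x₁) + 2f(x₂) + ... + f(xₙ)]

x_0 = 2.0000, f(x_0) = 16.000000, coefficient = 1
x_1 = 2.6875, f(x_1) = 52.166763, coefficient = 4
x_2 = 3.3750, f(x_2) = 129.746338, coefficient = 2
x_3 = 4.0625, f(x_3) = 272.378922, coefficient = 4
x_4 = 4.7500, f(x_4) = 509.066406, coefficient = 1

I ≈ (0.687500/3) × 2082.741821 = 477.295001
Exact value: 477.213086
Error: 0.081915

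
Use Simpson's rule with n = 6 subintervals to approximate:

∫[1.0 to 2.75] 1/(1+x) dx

f(x) = 1/(1+x)
a = 1.0, b = 2.75, n = 6
h = (b - a)/n = 0.291667

Simpson's rule: (h/3)[f(x₀) + 4f(x₁) + 2f(x₂) + ... + f(xₙ)]

x_0 = 1.0000, f(x_0) = 0.500000, coefficient = 1
x_1 = 1.2917, f(x_1) = 0.436364, coefficient = 4
x_2 = 1.5833, f(x_2) = 0.387097, coefficient = 2
x_3 = 1.8750, f(x_3) = 0.347826, coefficient = 4
x_4 = 2.1667, f(x_4) = 0.315789, coefficient = 2
x_5 = 2.4583, f(x_5) = 0.289157, coefficient = 4
x_6 = 2.7500, f(x_6) = 0.266667, coefficient = 1

I ≈ (0.291667/3) × 6.465825 = 0.628622
Exact value: 0.628609
Error: 0.000013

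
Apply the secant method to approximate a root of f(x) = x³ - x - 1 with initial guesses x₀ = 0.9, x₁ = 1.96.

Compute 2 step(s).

f(x) = x³ - x - 1
x₀ = 0.9, x₁ = 1.96

Secant formula: x_{n+1} = x_n - f(x_n)(x_n - x_{n-1})/(f(x_n) - f(x_{n-1}))

Iteration 1:
  f(0.900000) = -1.171000
  f(1.960000) = 4.569536
  x_2 = 1.960000 - 4.569536×(1.960000 - 0.900000)/(4.569536 - (-1.171000))
       = 1.116227
Iteration 2:
  f(1.960000) = 4.569536
  f(1.116227) = -0.725449
  x_3 = 1.116227 - (-0.725449)×(1.116227 - 1.960000)/(-0.725449 - 4.569536)
       = 1.231830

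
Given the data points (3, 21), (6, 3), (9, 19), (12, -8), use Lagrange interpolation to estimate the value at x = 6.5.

Lagrange interpolation formula:
P(x) = Σ yᵢ × Lᵢ(x)
where Lᵢ(x) = Π_{j≠i} (x - xⱼ)/(xᵢ - xⱼ)

L_0(6.5) = (6.5 - 6)/(3 - 6) × (6.5 - 9)/(3 - 9) × (6.5 - 12)/(3 - 12) = -0.042438
L_1(6.5) = (6.5 - 3)/(6 - 3) × (6.5 - 9)/(6 - 9) × (6.5 - 12)/(6 - 12) = 0.891204
L_2(6.5) = (6.5 - 3)/(9 - 3) × (6.5 - 6)/(9 - 6) × (6.5 - 12)/(9 - 12) = 0.178241
L_3(6.5) = (6.5 - 3)/(12 - 3) × (6.5 - 6)/(12 - 6) × (6.5 - 9)/(12 - 9) = -0.027006

P(6.5) = 21×L_0(6.5) + 3×L_1(6.5) + 19×L_2(6.5) + (-8)×L_3(6.5)
P(6.5) = 5.385031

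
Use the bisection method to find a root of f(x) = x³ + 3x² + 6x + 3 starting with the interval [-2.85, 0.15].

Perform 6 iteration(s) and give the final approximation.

f(x) = x³ + 3x² + 6x + 3
Initial interval: [-2.85, 0.15]

Iteration 1:
  c_1 = (-2.850000 + 0.150000)/2 = -1.350000
  f(c_1) = f(-1.350000) = -2.092875
  f(a) × f(c) ≥ 0, new interval: [-1.350000, 0.150000]
Iteration 2:
  c_2 = (-1.350000 + 0.150000)/2 = -0.600000
  f(c_2) = f(-0.600000) = 0.264000
  f(a) × f(c) < 0, new interval: [-1.350000, -0.600000]
Iteration 3:
  c_3 = (-1.350000 + (-0.600000))/2 = -0.975000
  f(c_3) = f(-0.975000) = -0.924984
  f(a) × f(c) ≥ 0, new interval: [-0.975000, -0.600000]
Iteration 4:
  c_4 = (-0.975000 + (-0.600000))/2 = -0.787500
  f(c_4) = f(-0.787500) = -0.352904
  f(a) × f(c) ≥ 0, new interval: [-0.787500, -0.600000]
Iteration 5:
  c_5 = (-0.787500 + (-0.600000))/2 = -0.693750
  f(c_5) = f(-0.693750) = -0.052527
  f(a) × f(c) ≥ 0, new interval: [-0.693750, -0.600000]
Iteration 6:
  c_6 = (-0.693750 + (-0.600000))/2 = -0.646875
  f(c_6) = f(-0.646875) = 0.103409
  f(a) × f(c) < 0, new interval: [-0.693750, -0.646875]

After 6 iteration(s), the approximation is c_6 = -0.646875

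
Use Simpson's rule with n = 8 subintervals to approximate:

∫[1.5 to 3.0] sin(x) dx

f(x) = sin(x)
a = 1.5, b = 3.0, n = 8
h = (b - a)/n = 0.187500

Simpson's rule: (h/3)[f(x₀) + 4f(x₁) + 2f(x₂) + ... + f(xₙ)]

x_0 = 1.5000, f(x_0) = 0.997495, coefficient = 1
x_1 = 1.6875, f(x_1) = 0.993198, coefficient = 4
x_2 = 1.8750, f(x_2) = 0.954086, coefficient = 2
x_3 = 2.0625, f(x_3) = 0.881530, coefficient = 4
x_4 = 2.2500, f(x_4) = 0.778073, coefficient = 2
x_5 = 2.4375, f(x_5) = 0.647343, coefficient = 4
x_6 = 2.6250, f(x_6) = 0.493920, coefficient = 2
x_7 = 2.8125, f(x_7) = 0.323185, coefficient = 4
x_8 = 3.0000, f(x_8) = 0.141120, coefficient = 1

I ≈ (0.187500/3) × 16.971792 = 1.060737
Exact value: 1.060730
Error: 0.000007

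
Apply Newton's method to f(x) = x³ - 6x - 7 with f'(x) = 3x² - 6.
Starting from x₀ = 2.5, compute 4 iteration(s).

f(x) = x³ - 6x - 7
f'(x) = 3x² - 6
x₀ = 2.5

Newton-Raphson formula: x_{n+1} = x_n - f(x_n)/f'(x_n)

Iteration 1:
  f(2.500000) = -6.375000
  f'(2.500000) = 12.750000
  x_1 = 2.500000 - (-6.375000)/12.750000 = 3.000000
Iteration 2:
  f(3.000000) = 2.000000
  f'(3.000000) = 21.000000
  x_2 = 3.000000 - 2.000000/21.000000 = 2.904762
Iteration 3:
  f(2.904762) = 0.080769
  f'(2.904762) = 19.312925
  x_3 = 2.904762 - 0.080769/19.312925 = 2.900580
Iteration 4:
  f(2.900580) = 0.000152
  f'(2.900580) = 19.240089
  x_4 = 2.900580 - 0.000152/19.240089 = 2.900572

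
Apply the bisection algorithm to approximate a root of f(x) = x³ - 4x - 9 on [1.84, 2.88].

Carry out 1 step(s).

f(x) = x³ - 4x - 9
Initial interval: [1.84, 2.88]

Iteration 1:
  c_1 = (1.840000 + 2.880000)/2 = 2.360000
  f(c_1) = f(2.360000) = -5.295744
  f(a) × f(c) ≥ 0, new interval: [2.360000, 2.880000]

After 1 iteration(s), the approximation is c_1 = 2.360000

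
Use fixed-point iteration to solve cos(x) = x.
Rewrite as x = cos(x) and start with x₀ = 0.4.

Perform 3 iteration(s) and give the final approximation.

Equation: cos(x) = x
Fixed-point form: x = cos(x)
x₀ = 0.4

x_1 = g(0.400000) = 0.921061
x_2 = g(0.921061) = 0.604976
x_3 = g(0.604976) = 0.822516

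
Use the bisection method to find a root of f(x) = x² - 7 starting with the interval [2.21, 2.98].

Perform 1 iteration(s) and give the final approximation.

f(x) = x² - 7
Initial interval: [2.21, 2.98]

Iteration 1:
  c_1 = (2.210000 + 2.980000)/2 = 2.595000
  f(c_1) = f(2.595000) = -0.265975
  f(a) × f(c) ≥ 0, new interval: [2.595000, 2.980000]

After 1 iteration(s), the approximation is c_1 = 2.595000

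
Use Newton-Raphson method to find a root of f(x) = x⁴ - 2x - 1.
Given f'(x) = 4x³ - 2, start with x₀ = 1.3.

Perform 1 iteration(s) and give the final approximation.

f(x) = x⁴ - 2x - 1
f'(x) = 4x³ - 2
x₀ = 1.3

Newton-Raphson formula: x_{n+1} = x_n - f(x_n)/f'(x_n)

Iteration 1:
  f(1.300000) = -0.743900
  f'(1.300000) = 6.788000
  x_1 = 1.300000 - (-0.743900)/6.788000 = 1.409590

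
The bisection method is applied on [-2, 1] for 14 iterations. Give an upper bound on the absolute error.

Bisection error bound: |error| ≤ (b-a)/2^n
|error| ≤ (1 - (-2))/2^14 = 3/2^14
|error| ≤ 0.0001831055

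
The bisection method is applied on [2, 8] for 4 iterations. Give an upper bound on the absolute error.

Bisection error bound: |error| ≤ (b-a)/2^n
|error| ≤ (8 - 2)/2^4 = 6/2^4
|error| ≤ 0.3750000000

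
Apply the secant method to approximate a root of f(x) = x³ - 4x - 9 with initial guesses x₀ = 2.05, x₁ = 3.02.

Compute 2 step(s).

f(x) = x³ - 4x - 9
x₀ = 2.05, x₁ = 3.02

Secant formula: x_{n+1} = x_n - f(x_n)(x_n - x_{n-1})/(f(x_n) - f(x_{n-1}))

Iteration 1:
  f(2.050000) = -8.584875
  f(3.020000) = 6.463608
  x_2 = 3.020000 - 6.463608×(3.020000 - 2.050000)/(6.463608 - (-8.584875))
       = 2.603367
Iteration 2:
  f(3.020000) = 6.463608
  f(2.603367) = -1.769102
  x_3 = 2.603367 - (-1.769102)×(2.603367 - 3.020000)/(-1.769102 - 6.463608)
       = 2.692896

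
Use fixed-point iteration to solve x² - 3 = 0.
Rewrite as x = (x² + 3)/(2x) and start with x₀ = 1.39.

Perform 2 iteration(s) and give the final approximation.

Equation: x² - 3 = 0
Fixed-point form: x = (x² + 3)/(2x)
x₀ = 1.39

x_1 = g(1.390000) = 1.774137
x_2 = g(1.774137) = 1.732550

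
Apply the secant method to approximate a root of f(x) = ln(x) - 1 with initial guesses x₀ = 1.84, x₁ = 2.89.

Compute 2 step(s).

f(x) = ln(x) - 1
x₀ = 1.84, x₁ = 2.89

Secant formula: x_{n+1} = x_n - f(x_n)(x_n - x_{n-1})/(f(x_n) - f(x_{n-1}))

Iteration 1:
  f(1.840000) = -0.390234
  f(2.890000) = 0.061257
  x_2 = 2.890000 - 0.061257×(2.890000 - 1.840000)/(0.061257 - (-0.390234))
       = 2.747540
Iteration 2:
  f(2.890000) = 0.061257
  f(2.747540) = 0.010706
  x_3 = 2.747540 - 0.010706×(2.747540 - 2.890000)/(0.010706 - 0.061257)
       = 2.717369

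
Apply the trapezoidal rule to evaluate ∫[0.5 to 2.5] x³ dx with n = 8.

f(x) = x³
a = 0.5, b = 2.5, n = 8
h = (b - a)/n = 0.250000

Trapezoidal rule: (h/2)[f(x₀) + 2f(x₁) + 2f(x₂) + ... + f(xₙ)]

x_0 = 0.5000, f(x_0) = 0.125000, coefficient = 1
x_1 = 0.7500, f(x_1) = 0.421875, coefficient = 2
x_2 = 1.0000, f(x_2) = 1.000000, coefficient = 2
x_3 = 1.2500, f(x_3) = 1.953125, coefficient = 2
x_4 = 1.5000, f(x_4) = 3.375000, coefficient = 2
x_5 = 1.7500, f(x_5) = 5.359375, coefficient = 2
x_6 = 2.0000, f(x_6) = 8.000000, coefficient = 2
x_7 = 2.2500, f(x_7) = 11.390625, coefficient = 2
x_8 = 2.5000, f(x_8) = 15.625000, coefficient = 1

I ≈ (0.250000/2) × 78.750000 = 9.843750
Exact value: 9.750000
Error: 0.093750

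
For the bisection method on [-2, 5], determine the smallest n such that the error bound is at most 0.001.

We need (b-a)/2^n ≤ 0.001
(5 - (-2))/2^n ≤ 0.001
7/2^n ≤ 0.001
2^n ≥ 7000
n ≥ log₂(7000) = 12.77
n ≥ 13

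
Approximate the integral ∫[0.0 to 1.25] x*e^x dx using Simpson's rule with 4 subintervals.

f(x) = x*e^x
a = 0.0, b = 1.25, n = 4
h = (b - a)/n = 0.312500

Simpson's rule: (h/3)[f(x₀) + 4f(x₁) + 2f(x₂) + ... + f(xₙ)]

x_0 = 0.0000, f(x_0) = 0.000000, coefficient = 1
x_1 = 0.3125, f(x_1) = 0.427137, coefficient = 4
x_2 = 0.6250, f(x_2) = 1.167654, coefficient = 2
x_3 = 0.9375, f(x_3) = 2.393990, coefficient = 4
x_4 = 1.2500, f(x_4) = 4.362929, coefficient = 1

I ≈ (0.312500/3) × 17.982744 = 1.873203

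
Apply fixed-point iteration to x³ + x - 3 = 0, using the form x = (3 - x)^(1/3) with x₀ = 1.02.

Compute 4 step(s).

Equation: x³ + x - 3 = 0
Fixed-point form: x = (3 - x)^(1/3)
x₀ = 1.02

x_1 = g(1.020000) = 1.255707
x_2 = g(1.255707) = 1.203760
x_3 = g(1.203760) = 1.215593
x_4 = g(1.215593) = 1.212918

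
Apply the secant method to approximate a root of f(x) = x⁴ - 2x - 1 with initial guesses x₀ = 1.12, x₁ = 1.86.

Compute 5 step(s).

f(x) = x⁴ - 2x - 1
x₀ = 1.12, x₁ = 1.86

Secant formula: x_{n+1} = x_n - f(x_n)(x_n - x_{n-1})/(f(x_n) - f(x_{n-1}))

Iteration 1:
  f(1.120000) = -1.666481
  f(1.860000) = 7.248832
  x_2 = 1.860000 - 7.248832×(1.860000 - 1.120000)/(7.248832 - (-1.666481))
       = 1.258323
Iteration 2:
  f(1.860000) = 7.248832
  f(1.258323) = -1.009562
  x_3 = 1.258323 - (-1.009562)×(1.258323 - 1.860000)/(-1.009562 - 7.248832)
       = 1.331876
Iteration 3:
  f(1.258323) = -1.009562
  f(1.331876) = -0.517051
  x_4 = 1.331876 - (-0.517051)×(1.331876 - 1.258323)/(-0.517051 - (-1.009562))
       = 1.409094
Iteration 4:
  f(1.331876) = -0.517051
  f(1.409094) = 0.124206
  x_5 = 1.409094 - 0.124206×(1.409094 - 1.331876)/(0.124206 - (-0.517051))
       = 1.394138
Iteration 5:
  f(1.409094) = 0.124206
  f(1.394138) = -0.010617
  x_6 = 1.394138 - (-0.010617)×(1.394138 - 1.409094)/(-0.010617 - 0.124206)
       = 1.395315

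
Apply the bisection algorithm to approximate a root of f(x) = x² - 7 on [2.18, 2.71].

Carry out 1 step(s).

f(x) = x² - 7
Initial interval: [2.18, 2.71]

Iteration 1:
  c_1 = (2.180000 + 2.710000)/2 = 2.445000
  f(c_1) = f(2.445000) = -1.021975
  f(a) × f(c) ≥ 0, new interval: [2.445000, 2.710000]

After 1 iteration(s), the approximation is c_1 = 2.445000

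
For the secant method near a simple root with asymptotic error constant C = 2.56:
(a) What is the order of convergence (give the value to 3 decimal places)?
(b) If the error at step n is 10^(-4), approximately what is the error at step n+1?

(a) Secant method has superlinear convergence with order φ = (1+√5)/2 ≈ 1.618.
    This means |e_{n+1}| ≈ C|e_n|^1.618.

(b) With |e_n| = 10^(-4) and C = 2.56:
    |e_{n+1}| ≈ 2.56 × (10^(-4))^1.618 = 2.56 × 10^(-6.47)

(a) ≈ 1.618 (golden ratio); (b) |e_{n+1}| ≈ 8.632e-07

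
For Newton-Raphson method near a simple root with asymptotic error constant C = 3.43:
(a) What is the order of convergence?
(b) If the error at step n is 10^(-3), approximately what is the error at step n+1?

(a) Newton-Raphson has quadratic (order 2) convergence near simple roots.
    This means |e_{n+1}| ≈ C|e_n|².

(b) With |e_n| = 10^(-3) and C = 3.43:
    |e_{n+1}| ≈ 3.43 × (10^(-3))² = 3.43 × 10^(-6)

(a) 2 (quadratic); (b) |e_{n+1}| ≈ 3.430e-06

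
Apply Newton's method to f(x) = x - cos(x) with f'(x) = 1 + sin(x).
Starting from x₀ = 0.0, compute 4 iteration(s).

f(x) = x - cos(x)
f'(x) = 1 + sin(x)
x₀ = 0.0

Newton-Raphson formula: x_{n+1} = x_n - f(x_n)/f'(x_n)

Iteration 1:
  f(0.000000) = -1.000000
  f'(0.000000) = 1.000000
  x_1 = 0.000000 - (-1.000000)/1.000000 = 1.000000
Iteration 2:
  f(1.000000) = 0.459698
  f'(1.000000) = 1.841471
  x_2 = 1.000000 - 0.459698/1.841471 = 0.750364
Iteration 3:
  f(0.750364) = 0.018923
  f'(0.750364) = 1.681905
  x_3 = 0.750364 - 0.018923/1.681905 = 0.739113
Iteration 4:
  f(0.739113) = 0.000046
  f'(0.739113) = 1.673633
  x_4 = 0.739113 - 0.000046/1.673633 = 0.739085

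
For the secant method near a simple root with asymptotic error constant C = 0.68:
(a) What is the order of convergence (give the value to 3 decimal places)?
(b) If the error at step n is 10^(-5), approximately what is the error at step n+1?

(a) Secant method has superlinear convergence with order φ = (1+√5)/2 ≈ 1.618.
    This means |e_{n+1}| ≈ C|e_n|^1.618.

(b) With |e_n| = 10^(-5) and C = 0.68:
    |e_{n+1}| ≈ 0.68 × (10^(-5))^1.618 = 0.68 × 10^(-8.09)

(a) ≈ 1.618 (golden ratio); (b) |e_{n+1}| ≈ 5.525e-09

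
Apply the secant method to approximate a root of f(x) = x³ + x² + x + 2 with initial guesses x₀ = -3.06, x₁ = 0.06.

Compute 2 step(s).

f(x) = x³ + x² + x + 2
x₀ = -3.06, x₁ = 0.06

Secant formula: x_{n+1} = x_n - f(x_n)(x_n - x_{n-1})/(f(x_n) - f(x_{n-1}))

Iteration 1:
  f(-3.060000) = -20.349016
  f(0.060000) = 2.063816
  x_2 = 0.060000 - 2.063816×(0.060000 - (-3.060000))/(2.063816 - (-20.349016))
       = -0.227296
Iteration 2:
  f(0.060000) = 2.063816
  f(-0.227296) = 1.812625
  x_3 = -0.227296 - 1.812625×(-0.227296 - 0.060000)/(1.812625 - 2.063816)
       = -2.300454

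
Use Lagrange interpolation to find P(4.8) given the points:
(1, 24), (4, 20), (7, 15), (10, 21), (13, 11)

Lagrange interpolation formula:
P(x) = Σ yᵢ × Lᵢ(x)
where Lᵢ(x) = Π_{j≠i} (x - xⱼ)/(xᵢ - xⱼ)

L_0(4.8) = (4.8 - 4)/(1 - 4) × (4.8 - 7)/(1 - 7) × (4.8 - 10)/(1 - 10) × (4.8 - 13)/(1 - 13) = -0.038604
L_1(4.8) = (4.8 - 1)/(4 - 1) × (4.8 - 7)/(4 - 7) × (4.8 - 10)/(4 - 10) × (4.8 - 13)/(4 - 13) = 0.733478
L_2(4.8) = (4.8 - 1)/(7 - 1) × (4.8 - 4)/(7 - 4) × (4.8 - 10)/(7 - 10) × (4.8 - 13)/(7 - 13) = 0.400079
L_3(4.8) = (4.8 - 1)/(10 - 1) × (4.8 - 4)/(10 - 4) × (4.8 - 7)/(10 - 7) × (4.8 - 13)/(10 - 13) = -0.112843
L_4(4.8) = (4.8 - 1)/(13 - 1) × (4.8 - 4)/(13 - 4) × (4.8 - 7)/(13 - 7) × (4.8 - 10)/(13 - 10) = 0.017890

P(4.8) = 24×L_0(4.8) + 20×L_1(4.8) + 15×L_2(4.8) + 21×L_3(4.8) + 11×L_4(4.8)
P(4.8) = 17.571338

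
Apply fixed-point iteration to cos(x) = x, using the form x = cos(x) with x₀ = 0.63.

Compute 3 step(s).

Equation: cos(x) = x
Fixed-point form: x = cos(x)
x₀ = 0.63

x_1 = g(0.630000) = 0.808028
x_2 = g(0.808028) = 0.690926
x_3 = g(0.690926) = 0.770656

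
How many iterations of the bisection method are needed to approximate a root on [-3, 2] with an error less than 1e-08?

We need (b-a)/2^n ≤ 1e-08
(2 - (-3))/2^n ≤ 1e-08
5/2^n ≤ 1e-08
2^n ≥ 500000000
n ≥ log₂(500000000) = 28.90
n ≥ 29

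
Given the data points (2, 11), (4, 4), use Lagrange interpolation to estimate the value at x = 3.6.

Lagrange interpolation formula:
P(x) = Σ yᵢ × Lᵢ(x)
where Lᵢ(x) = Π_{j≠i} (x - xⱼ)/(xᵢ - xⱼ)

L_0(3.6) = (3.6 - 4)/(2 - 4) = 0.200000
L_1(3.6) = (3.6 - 2)/(4 - 2) = 0.800000

P(3.6) = 11×L_0(3.6) + 4×L_1(3.6)
P(3.6) = 5.400000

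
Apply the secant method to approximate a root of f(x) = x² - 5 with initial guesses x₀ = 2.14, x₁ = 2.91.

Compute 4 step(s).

f(x) = x² - 5
x₀ = 2.14, x₁ = 2.91

Secant formula: x_{n+1} = x_n - f(x_n)(x_n - x_{n-1})/(f(x_n) - f(x_{n-1}))

Iteration 1:
  f(2.140000) = -0.420400
  f(2.910000) = 3.468100
  x_2 = 2.910000 - 3.468100×(2.910000 - 2.140000)/(3.468100 - (-0.420400))
       = 2.223248
Iteration 2:
  f(2.910000) = 3.468100
  f(2.223248) = -0.057170
  x_3 = 2.223248 - (-0.057170)×(2.223248 - 2.910000)/(-0.057170 - 3.468100)
       = 2.234385
Iteration 3:
  f(2.223248) = -0.057170
  f(2.234385) = -0.007525
  x_4 = 2.234385 - (-0.007525)×(2.234385 - 2.223248)/(-0.007525 - (-0.057170))
       = 2.236073
Iteration 4:
  f(2.234385) = -0.007525
  f(2.236073) = 0.000022
  x_5 = 2.236073 - 0.000022×(2.236073 - 2.234385)/(0.000022 - (-0.007525))
       = 2.236068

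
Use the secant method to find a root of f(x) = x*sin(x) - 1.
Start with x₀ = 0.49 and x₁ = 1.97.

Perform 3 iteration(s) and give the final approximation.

f(x) = x*sin(x) - 1
x₀ = 0.49, x₁ = 1.97

Secant formula: x_{n+1} = x_n - f(x_n)(x_n - x_{n-1})/(f(x_n) - f(x_{n-1}))

Iteration 1:
  f(0.490000) = -0.769393
  f(1.970000) = 0.815100
  x_2 = 1.970000 - 0.815100×(1.970000 - 0.490000)/(0.815100 - (-0.769393))
       = 1.208654
Iteration 2:
  f(1.970000) = 0.815100
  f(1.208654) = 0.130260
  x_3 = 1.208654 - 0.130260×(1.208654 - 1.970000)/(0.130260 - 0.815100)
       = 1.063842
Iteration 3:
  f(1.208654) = 0.130260
  f(1.063842) = -0.069961
  x_4 = 1.063842 - (-0.069961)×(1.063842 - 1.208654)/(-0.069961 - 0.130260)
       = 1.114442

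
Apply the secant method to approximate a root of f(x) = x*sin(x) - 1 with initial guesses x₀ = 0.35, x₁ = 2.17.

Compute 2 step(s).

f(x) = x*sin(x) - 1
x₀ = 0.35, x₁ = 2.17

Secant formula: x_{n+1} = x_n - f(x_n)(x_n - x_{n-1})/(f(x_n) - f(x_{n-1}))

Iteration 1:
  f(0.350000) = -0.879986
  f(2.170000) = 0.791953
  x_2 = 2.170000 - 0.791953×(2.170000 - 0.350000)/(0.791953 - (-0.879986))
       = 1.307914
Iteration 2:
  f(2.170000) = 0.791953
  f(1.307914) = 0.262981
  x_3 = 1.307914 - 0.262981×(1.307914 - 2.170000)/(0.262981 - 0.791953)
       = 0.879325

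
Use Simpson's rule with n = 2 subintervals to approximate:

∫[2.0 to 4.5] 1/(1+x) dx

f(x) = 1/(1+x)
a = 2.0, b = 4.5, n = 2
h = (b - a)/n = 1.250000

Simpson's rule: (h/3)[f(x₀) + 4f(x₁) + 2f(x₂) + ... + f(xₙ)]

x_0 = 2.0000, f(x_0) = 0.333333, coefficient = 1
x_1 = 3.2500, f(x_1) = 0.235294, coefficient = 4
x_2 = 4.5000, f(x_2) = 0.181818, coefficient = 1

I ≈ (1.250000/3) × 1.456328 = 0.606803
Exact value: 0.606136
Error: 0.000668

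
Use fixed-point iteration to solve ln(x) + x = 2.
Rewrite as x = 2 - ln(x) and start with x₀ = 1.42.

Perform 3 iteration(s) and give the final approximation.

Equation: ln(x) + x = 2
Fixed-point form: x = 2 - ln(x)
x₀ = 1.42

x_1 = g(1.420000) = 1.649343
x_2 = g(1.649343) = 1.499623
x_3 = g(1.499623) = 1.594786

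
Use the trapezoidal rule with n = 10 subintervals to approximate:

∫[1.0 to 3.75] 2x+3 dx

f(x) = 2x+3
a = 1.0, b = 3.75, n = 10
h = (b - a)/n = 0.275000

Trapezoidal rule: (h/2)[f(x₀) + 2f(x₁) + 2f(x₂) + ... + f(xₙ)]

x_0 = 1.0000, f(x_0) = 5.000000, coefficient = 1
x_1 = 1.2750, f(x_1) = 5.550000, coefficient = 2
x_2 = 1.5500, f(x_2) = 6.100000, coefficient = 2
x_3 = 1.8250, f(x_3) = 6.650000, coefficient = 2
x_4 = 2.1000, f(x_4) = 7.200000, coefficient = 2
x_5 = 2.3750, f(x_5) = 7.750000, coefficient = 2
x_6 = 2.6500, f(x_6) = 8.300000, coefficient = 2
x_7 = 2.9250, f(x_7) = 8.850000, coefficient = 2
x_8 = 3.2000, f(x_8) = 9.400000, coefficient = 2
x_9 = 3.4750, f(x_9) = 9.950000, coefficient = 2
x_10 = 3.7500, f(x_10) = 10.500000, coefficient = 1

I ≈ (0.275000/2) × 155.000000 = 21.312500
Exact value: 21.312500
Error: 0.000000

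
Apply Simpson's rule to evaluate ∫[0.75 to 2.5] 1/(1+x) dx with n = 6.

f(x) = 1/(1+x)
a = 0.75, b = 2.5, n = 6
h = (b - a)/n = 0.291667

Simpson's rule: (h/3)[f(x₀) + 4f(x₁) + 2f(x₂) + ... + f(xₙ)]

x_0 = 0.7500, f(x_0) = 0.571429, coefficient = 1
x_1 = 1.0417, f(x_1) = 0.489796, coefficient = 4
x_2 = 1.3333, f(x_2) = 0.428571, coefficient = 2
x_3 = 1.6250, f(x_3) = 0.380952, coefficient = 4
x_4 = 1.9167, f(x_4) = 0.342857, coefficient = 2
x_5 = 2.2083, f(x_5) = 0.311688, coefficient = 4
x_6 = 2.5000, f(x_6) = 0.285714, coefficient = 1

I ≈ (0.291667/3) × 7.129746 = 0.693170
Exact value: 0.693147
Error: 0.000023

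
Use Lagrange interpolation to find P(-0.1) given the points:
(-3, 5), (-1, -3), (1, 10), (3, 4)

Lagrange interpolation formula:
P(x) = Σ yᵢ × Lᵢ(x)
where Lᵢ(x) = Π_{j≠i} (x - xⱼ)/(xᵢ - xⱼ)

L_0(-0.1) = (-0.1 - (-1))/(-3 - (-1)) × (-0.1 - 1)/(-3 - 1) × (-0.1 - 3)/(-3 - 3) = -0.063938
L_1(-0.1) = (-0.1 - (-3))/(-1 - (-3)) × (-0.1 - 1)/(-1 - 1) × (-0.1 - 3)/(-1 - 3) = 0.618062
L_2(-0.1) = (-0.1 - (-3))/(1 - (-3)) × (-0.1 - (-1))/(1 - (-1)) × (-0.1 - 3)/(1 - 3) = 0.505687
L_3(-0.1) = (-0.1 - (-3))/(3 - (-3)) × (-0.1 - (-1))/(3 - (-1)) × (-0.1 - 1)/(3 - 1) = -0.059813

P(-0.1) = 5×L_0(-0.1) + (-3)×L_1(-0.1) + 10×L_2(-0.1) + 4×L_3(-0.1)
P(-0.1) = 2.643750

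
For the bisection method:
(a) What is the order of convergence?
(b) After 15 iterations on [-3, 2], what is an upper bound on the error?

(a) Bisection has linear (order 1) convergence; the error is halved each step.

(b) Error bound = (b-a)/2^n = (2 - (-3))/2^{15}
    = 5/2^{15}

(a) 1 (linear); (b) error ≤ 1.53e-04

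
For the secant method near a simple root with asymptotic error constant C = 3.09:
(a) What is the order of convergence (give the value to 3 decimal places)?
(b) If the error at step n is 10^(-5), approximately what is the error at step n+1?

(a) Secant method has superlinear convergence with order φ = (1+√5)/2 ≈ 1.618.
    This means |e_{n+1}| ≈ C|e_n|^1.618.

(b) With |e_n| = 10^(-5) and C = 3.09:
    |e_{n+1}| ≈ 3.09 × (10^(-5))^1.618 = 3.09 × 10^(-8.09)

(a) ≈ 1.618 (golden ratio); (b) |e_{n+1}| ≈ 2.511e-08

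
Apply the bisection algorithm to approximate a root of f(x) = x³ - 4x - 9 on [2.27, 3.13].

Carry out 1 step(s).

f(x) = x³ - 4x - 9
Initial interval: [2.27, 3.13]

Iteration 1:
  c_1 = (2.270000 + 3.130000)/2 = 2.700000
  f(c_1) = f(2.700000) = -0.117000
  f(a) × f(c) ≥ 0, new interval: [2.700000, 3.130000]

After 1 iteration(s), the approximation is c_1 = 2.700000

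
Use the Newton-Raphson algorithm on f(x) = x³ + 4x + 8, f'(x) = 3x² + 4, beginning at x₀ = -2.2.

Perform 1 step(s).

f(x) = x³ + 4x + 8
f'(x) = 3x² + 4
x₀ = -2.2

Newton-Raphson formula: x_{n+1} = x_n - f(x_n)/f'(x_n)

Iteration 1:
  f(-2.200000) = -11.448000
  f'(-2.200000) = 18.520000
  x_1 = -2.200000 - (-11.448000)/18.520000 = -1.581857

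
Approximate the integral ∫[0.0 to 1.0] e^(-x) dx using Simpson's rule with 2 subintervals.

f(x) = e^(-x)
a = 0.0, b = 1.0, n = 2
h = (b - a)/n = 0.500000

Simpson's rule: (h/3)[f(x₀) + 4f(x₁) + 2f(x₂) + ... + f(xₙ)]

x_0 = 0.0000, f(x_0) = 1.000000, coefficient = 1
x_1 = 0.5000, f(x_1) = 0.606531, coefficient = 4
x_2 = 1.0000, f(x_2) = 0.367879, coefficient = 1

I ≈ (0.500000/3) × 3.794002 = 0.632334
Exact value: 0.632121
Error: 0.000213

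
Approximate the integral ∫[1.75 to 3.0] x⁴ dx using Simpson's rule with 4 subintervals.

f(x) = x⁴
a = 1.75, b = 3.0, n = 4
h = (b - a)/n = 0.312500

Simpson's rule: (h/3)[f(x₀) + 4f(x₁) + 2f(x₂) + ... + f(xₙ)]

x_0 = 1.7500, f(x_0) = 9.378906, coefficient = 1
x_1 = 2.0625, f(x_1) = 18.095718, coefficient = 4
x_2 = 2.3750, f(x_2) = 31.816650, coefficient = 2
x_3 = 2.6875, f(x_3) = 52.166763, coefficient = 4
x_4 = 3.0000, f(x_4) = 81.000000, coefficient = 1

I ≈ (0.312500/3) × 435.062134 = 45.318972
Exact value: 45.317383
Error: 0.001589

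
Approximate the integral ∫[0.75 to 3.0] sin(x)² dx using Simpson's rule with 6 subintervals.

f(x) = sin(x)²
a = 0.75, b = 3.0, n = 6
h = (b - a)/n = 0.375000

Simpson's rule: (h/3)[f(x₀) + 4f(x₁) + 2f(x₂) + ... + f(xₙ)]

x_0 = 0.7500, f(x_0) = 0.464631, coefficient = 1
x_1 = 1.1250, f(x_1) = 0.814087, coefficient = 4
x_2 = 1.5000, f(x_2) = 0.994996, coefficient = 2
x_3 = 1.8750, f(x_3) = 0.910280, coefficient = 4
x_4 = 2.2500, f(x_4) = 0.605398, coefficient = 2
x_5 = 2.6250, f(x_5) = 0.243957, coefficient = 4
x_6 = 3.0000, f(x_6) = 0.019915, coefficient = 1

I ≈ (0.375000/3) × 11.558630 = 1.444829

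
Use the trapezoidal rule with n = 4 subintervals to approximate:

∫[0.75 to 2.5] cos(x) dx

f(x) = cos(x)
a = 0.75, b = 2.5, n = 4
h = (b - a)/n = 0.437500

Trapezoidal rule: (h/2)[f(x₀) + 2f(x₁) + 2f(x₂) + ... + f(xₙ)]

x_0 = 0.7500, f(x_0) = 0.731689, coefficient = 1
x_1 = 1.1875, f(x_1) = 0.373980, coefficient = 2
x_2 = 1.6250, f(x_2) = -0.054177, coefficient = 2
x_3 = 2.0625, f(x_3) = -0.472128, coefficient = 2
x_4 = 2.5000, f(x_4) = -0.801144, coefficient = 1

I ≈ (0.437500/2) × -0.374107 = -0.081836
Exact value: -0.083167
Error: 0.001331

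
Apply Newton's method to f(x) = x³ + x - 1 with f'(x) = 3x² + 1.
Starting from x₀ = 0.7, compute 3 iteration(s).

f(x) = x³ + x - 1
f'(x) = 3x² + 1
x₀ = 0.7

Newton-Raphson formula: x_{n+1} = x_n - f(x_n)/f'(x_n)

Iteration 1:
  f(0.700000) = 0.043000
  f'(0.700000) = 2.470000
  x_1 = 0.700000 - 0.043000/2.470000 = 0.682591
Iteration 2:
  f(0.682591) = 0.000631
  f'(0.682591) = 2.397792
  x_2 = 0.682591 - 0.000631/2.397792 = 0.682328
Iteration 3:
  f(0.682328) = 0.000000
  f'(0.682328) = 2.396714
  x_3 = 0.682328 - 0.000000/2.396714 = 0.682328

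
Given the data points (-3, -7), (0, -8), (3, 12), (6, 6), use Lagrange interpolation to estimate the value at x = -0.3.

Lagrange interpolation formula:
P(x) = Σ yᵢ × Lᵢ(x)
where Lᵢ(x) = Π_{j≠i} (x - xⱼ)/(xᵢ - xⱼ)

L_0(-0.3) = (-0.3 - 0)/(-3 - 0) × (-0.3 - 3)/(-3 - 3) × (-0.3 - 6)/(-3 - 6) = 0.038500
L_1(-0.3) = (-0.3 - (-3))/(0 - (-3)) × (-0.3 - 3)/(0 - 3) × (-0.3 - 6)/(0 - 6) = 1.039500
L_2(-0.3) = (-0.3 - (-3))/(3 - (-3)) × (-0.3 - 0)/(3 - 0) × (-0.3 - 6)/(3 - 6) = -0.094500
L_3(-0.3) = (-0.3 - (-3))/(6 - (-3)) × (-0.3 - 0)/(6 - 0) × (-0.3 - 3)/(6 - 3) = 0.016500

P(-0.3) = (-7)×L_0(-0.3) + (-8)×L_1(-0.3) + 12×L_2(-0.3) + 6×L_3(-0.3)
P(-0.3) = -9.620500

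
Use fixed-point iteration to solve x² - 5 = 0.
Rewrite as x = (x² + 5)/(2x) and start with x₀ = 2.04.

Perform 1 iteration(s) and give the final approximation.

Equation: x² - 5 = 0
Fixed-point form: x = (x² + 5)/(2x)
x₀ = 2.04

x_1 = g(2.040000) = 2.245490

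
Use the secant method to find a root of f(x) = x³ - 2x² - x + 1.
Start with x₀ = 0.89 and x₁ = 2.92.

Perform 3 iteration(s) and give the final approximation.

f(x) = x³ - 2x² - x + 1
x₀ = 0.89, x₁ = 2.92

Secant formula: x_{n+1} = x_n - f(x_n)(x_n - x_{n-1})/(f(x_n) - f(x_{n-1}))

Iteration 1:
  f(0.890000) = -0.769231
  f(2.920000) = 5.924288
  x_2 = 2.920000 - 5.924288×(2.920000 - 0.890000)/(5.924288 - (-0.769231))
       = 1.123291
Iteration 2:
  f(2.920000) = 5.924288
  f(1.123291) = -1.229508
  x_3 = 1.123291 - (-1.229508)×(1.123291 - 2.920000)/(-1.229508 - 5.924288)
       = 1.432088
Iteration 3:
  f(1.123291) = -1.229508
  f(1.432088) = -1.596805
  x_4 = 1.432088 - (-1.596805)×(1.432088 - 1.123291)/(-1.596805 - (-1.229508))
       = 0.089612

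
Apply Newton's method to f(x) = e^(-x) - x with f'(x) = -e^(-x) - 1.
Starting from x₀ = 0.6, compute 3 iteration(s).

f(x) = e^(-x) - x
f'(x) = -e^(-x) - 1
x₀ = 0.6

Newton-Raphson formula: x_{n+1} = x_n - f(x_n)/f'(x_n)

Iteration 1:
  f(0.600000) = -0.051188
  f'(0.600000) = -1.548812
  x_1 = 0.600000 - (-0.051188)/(-1.548812) = 0.566950
Iteration 2:
  f(0.566950) = 0.000303
  f'(0.566950) = -1.567253
  x_2 = 0.566950 - 0.000303/(-1.567253) = 0.567143
Iteration 3:
  f(0.567143) = 0.000000
  f'(0.567143) = -1.567143
  x_3 = 0.567143 - 0.000000/(-1.567143) = 0.567143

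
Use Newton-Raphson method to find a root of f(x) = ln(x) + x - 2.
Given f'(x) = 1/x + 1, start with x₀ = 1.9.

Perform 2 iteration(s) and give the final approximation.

f(x) = ln(x) + x - 2
f'(x) = 1/x + 1
x₀ = 1.9

Newton-Raphson formula: x_{n+1} = x_n - f(x_n)/f'(x_n)

Iteration 1:
  f(1.900000) = 0.541854
  f'(1.900000) = 1.526316
  x_1 = 1.900000 - 0.541854/1.526316 = 1.544992
Iteration 2:
  f(1.544992) = -0.019989
  f'(1.544992) = 1.647252
  x_2 = 1.544992 - (-0.019989)/1.647252 = 1.557127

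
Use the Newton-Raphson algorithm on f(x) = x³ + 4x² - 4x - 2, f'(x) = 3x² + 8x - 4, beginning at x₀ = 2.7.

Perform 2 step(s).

f(x) = x³ + 4x² - 4x - 2
f'(x) = 3x² + 8x - 4
x₀ = 2.7

Newton-Raphson formula: x_{n+1} = x_n - f(x_n)/f'(x_n)

Iteration 1:
  f(2.700000) = 36.043000
  f'(2.700000) = 39.470000
  x_1 = 2.700000 - 36.043000/39.470000 = 1.786825
Iteration 2:
  f(1.786825) = 9.328557
  f'(1.786825) = 19.872839
  x_2 = 1.786825 - 9.328557/19.872839 = 1.317413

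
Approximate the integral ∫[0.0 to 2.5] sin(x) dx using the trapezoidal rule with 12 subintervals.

f(x) = sin(x)
a = 0.0, b = 2.5, n = 12
h = (b - a)/n = 0.208333

Trapezoidal rule: (h/2)[f(x₀) + 2f(x₁) + 2f(x₂) + ... + f(xₙ)]

x_0 = 0.0000, f(x_0) = 0.000000, coefficient = 1
x_1 = 0.2083, f(x_1) = 0.206830, coefficient = 2
x_2 = 0.4167, f(x_2) = 0.404715, coefficient = 2
x_3 = 0.6250, f(x_3) = 0.585097, coefficient = 2
x_4 = 0.8333, f(x_4) = 0.740177, coefficient = 2
x_5 = 1.0417, f(x_5) = 0.863247, coefficient = 2
x_6 = 1.2500, f(x_6) = 0.948985, coefficient = 2
x_7 = 1.4583, f(x_7) = 0.993683, coefficient = 2
x_8 = 1.6667, f(x_8) = 0.995408, coefficient = 2
x_9 = 1.8750, f(x_9) = 0.954086, coefficient = 2
x_10 = 2.0833, f(x_10) = 0.871503, coefficient = 2
x_11 = 2.2917, f(x_11) = 0.751232, coefficient = 2
x_12 = 2.5000, f(x_12) = 0.598472, coefficient = 1

I ≈ (0.208333/2) × 17.228394 = 1.794624
Exact value: 1.801144
Error: 0.006519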